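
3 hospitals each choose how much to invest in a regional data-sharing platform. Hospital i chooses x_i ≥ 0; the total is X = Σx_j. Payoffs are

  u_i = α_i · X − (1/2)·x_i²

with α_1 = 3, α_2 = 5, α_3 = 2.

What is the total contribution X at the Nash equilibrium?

10

Hospital i's FOC: ∂u_i/∂x_i = α_i − x_i = 0, so x_i* = α_i.
NE contributions = (3, 5, 2); X = 10.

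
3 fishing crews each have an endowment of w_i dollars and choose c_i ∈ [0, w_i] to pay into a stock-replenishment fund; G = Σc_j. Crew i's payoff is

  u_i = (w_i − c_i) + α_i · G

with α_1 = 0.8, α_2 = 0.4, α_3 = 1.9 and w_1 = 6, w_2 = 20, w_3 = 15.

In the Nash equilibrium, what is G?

15

∂u_i/∂c_i = α_i − 1, so crew i contributes w_i if α_i > 1, else 0.
α_i > 1 for i ∈ {3}; NE contributions (0, 0, 15), G = 15.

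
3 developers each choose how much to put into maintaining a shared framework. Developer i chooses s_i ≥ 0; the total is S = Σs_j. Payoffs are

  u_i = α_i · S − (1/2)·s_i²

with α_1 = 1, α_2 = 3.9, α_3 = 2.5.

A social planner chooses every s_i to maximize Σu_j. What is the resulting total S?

Planner FOC: ∂(Σu_j)/∂s_i = (Σα_j) − s_i = 0, so s_i^SO = Σα_j = 7.4 for every i; S^SO = 22.2.

22.2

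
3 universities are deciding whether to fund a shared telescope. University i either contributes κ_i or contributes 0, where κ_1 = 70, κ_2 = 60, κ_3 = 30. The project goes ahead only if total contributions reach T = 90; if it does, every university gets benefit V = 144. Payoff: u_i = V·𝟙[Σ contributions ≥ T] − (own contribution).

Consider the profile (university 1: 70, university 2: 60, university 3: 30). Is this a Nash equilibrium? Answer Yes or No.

No

Total = 160 ≥ 90: provided.
University 1 (pledges 70, payoff 74): dropping to 0 → total 90, payoff 144. Profitable deviation.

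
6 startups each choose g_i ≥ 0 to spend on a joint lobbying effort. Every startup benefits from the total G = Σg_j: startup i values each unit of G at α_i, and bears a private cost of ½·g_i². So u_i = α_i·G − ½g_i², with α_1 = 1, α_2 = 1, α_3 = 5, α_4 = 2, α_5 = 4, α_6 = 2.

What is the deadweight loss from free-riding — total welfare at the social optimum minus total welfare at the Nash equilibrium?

Startup i's FOC: ∂u_i/∂g_i = α_i − g_i = 0, so g_i* = α_i.
NE contributions = (1, 1, 5, 2, 4, 2); G = 15.
W^NE = (Σα)·G − ½Σα_i² = 15² − ½·51 = 199.5.
Planner sets g_i = Σα_j = 15 for every i, so G^SO = 6·15 = 90.
W^SO = (Σα)·G^SO − ½·6·(Σα)² = (6/2)·15² = 675.
Deadweight loss = W^SO − W^NE = 475.5.

475.5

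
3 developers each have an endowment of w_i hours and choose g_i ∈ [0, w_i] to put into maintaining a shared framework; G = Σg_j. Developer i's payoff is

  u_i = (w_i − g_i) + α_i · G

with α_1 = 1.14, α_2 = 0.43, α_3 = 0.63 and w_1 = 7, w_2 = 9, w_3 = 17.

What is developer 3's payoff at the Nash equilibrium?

21.41

∂u_i/∂g_i = α_i − 1, so developer i contributes w_i if α_i > 1, else 0.
α_i > 1 for i ∈ {1}; NE contributions (7, 0, 0), G = 7.
u_3 = (17 − 0) + 0.63·7 = 21.41.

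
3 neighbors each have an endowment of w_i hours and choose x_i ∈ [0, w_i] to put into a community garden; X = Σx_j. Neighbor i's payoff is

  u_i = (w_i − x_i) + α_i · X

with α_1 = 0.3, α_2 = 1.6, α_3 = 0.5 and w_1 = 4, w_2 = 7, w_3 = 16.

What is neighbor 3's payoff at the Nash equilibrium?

19.5

∂u_i/∂x_i = α_i − 1, so neighbor i contributes w_i if α_i > 1, else 0.
α_i > 1 for i ∈ {2}; NE contributions (0, 7, 0), X = 7.
u_3 = (16 − 0) + 0.5·7 = 19.5.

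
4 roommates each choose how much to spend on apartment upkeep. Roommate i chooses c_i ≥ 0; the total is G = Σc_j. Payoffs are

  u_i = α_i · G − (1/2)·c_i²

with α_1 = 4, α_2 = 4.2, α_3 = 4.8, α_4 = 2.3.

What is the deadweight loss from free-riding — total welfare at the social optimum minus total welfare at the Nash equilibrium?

265.075

Roommate i's FOC: ∂u_i/∂c_i = α_i − c_i = 0, so c_i* = α_i.
NE contributions = (4, 4.2, 4.8, 2.3); G = 15.3.
W^NE = (Σα)·G − ½Σα_i² = 15.3² − ½·61.97 = 203.105.
Planner sets c_i = Σα_j = 15.3 for every i, so G^SO = 4·15.3 = 61.2.
W^SO = (Σα)·G^SO − ½·4·(Σα)² = (4/2)·15.3² = 468.18.
Deadweight loss = W^SO − W^NE = 265.075.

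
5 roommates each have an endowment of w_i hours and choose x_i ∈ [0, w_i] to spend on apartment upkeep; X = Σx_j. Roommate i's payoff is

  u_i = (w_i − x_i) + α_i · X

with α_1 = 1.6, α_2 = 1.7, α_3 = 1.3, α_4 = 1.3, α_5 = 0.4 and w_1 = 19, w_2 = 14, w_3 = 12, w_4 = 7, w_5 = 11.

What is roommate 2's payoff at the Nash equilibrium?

88.4

∂u_i/∂x_i = α_i − 1, so roommate i contributes w_i if α_i > 1, else 0.
α_i > 1 for i ∈ {1, 2, 3, 4}; NE contributions (19, 14, 12, 7, 0), X = 52.
u_2 = (14 − 14) + 1.7·52 = 88.4.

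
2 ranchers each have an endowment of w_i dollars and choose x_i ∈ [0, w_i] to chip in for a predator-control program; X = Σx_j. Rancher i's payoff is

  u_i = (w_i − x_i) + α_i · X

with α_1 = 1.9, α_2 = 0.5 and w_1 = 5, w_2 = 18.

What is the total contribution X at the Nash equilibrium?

∂u_i/∂x_i = α_i − 1, so rancher i contributes w_i if α_i > 1, else 0.
α_i > 1 for i ∈ {1}; NE contributions (5, 0), X = 5.

5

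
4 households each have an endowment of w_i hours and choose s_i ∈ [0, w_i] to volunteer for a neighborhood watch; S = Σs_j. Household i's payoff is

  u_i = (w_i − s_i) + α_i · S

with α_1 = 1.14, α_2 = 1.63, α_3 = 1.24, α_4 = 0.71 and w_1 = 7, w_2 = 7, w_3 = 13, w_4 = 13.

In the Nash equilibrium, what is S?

27

∂u_i/∂s_i = α_i − 1, so household i contributes w_i if α_i > 1, else 0.
α_i > 1 for i ∈ {1, 2, 3}; NE contributions (7, 7, 13, 0), S = 27.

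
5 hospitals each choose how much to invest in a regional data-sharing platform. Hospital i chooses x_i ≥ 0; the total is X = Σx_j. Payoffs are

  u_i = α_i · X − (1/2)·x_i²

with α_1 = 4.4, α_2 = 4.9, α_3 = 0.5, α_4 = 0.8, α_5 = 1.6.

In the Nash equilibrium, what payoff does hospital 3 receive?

5.975

Hospital i's FOC: ∂u_i/∂x_i = α_i − x_i = 0, so x_i* = α_i.
NE contributions = (4.4, 4.9, 0.5, 0.8, 1.6); X = 12.2.
u_3 = α_3·X − ½·(x_3)² = 0.5·12.2 − ½·0.5² = 5.975.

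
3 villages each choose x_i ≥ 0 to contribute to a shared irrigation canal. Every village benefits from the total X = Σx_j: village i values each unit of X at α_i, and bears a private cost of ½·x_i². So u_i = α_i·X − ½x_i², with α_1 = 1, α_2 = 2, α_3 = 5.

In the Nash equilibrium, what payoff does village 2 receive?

Village i's FOC: ∂u_i/∂x_i = α_i − x_i = 0, so x_i* = α_i.
NE contributions = (1, 2, 5); X = 8.
u_2 = α_2·X − ½·(x_2)² = 2·8 − ½·2² = 14.

14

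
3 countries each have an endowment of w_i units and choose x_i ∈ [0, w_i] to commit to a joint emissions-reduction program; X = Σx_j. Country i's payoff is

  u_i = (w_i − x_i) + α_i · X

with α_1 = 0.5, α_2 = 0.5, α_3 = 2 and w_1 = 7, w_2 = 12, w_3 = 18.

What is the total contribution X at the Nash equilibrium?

∂u_i/∂x_i = α_i − 1, so country i contributes w_i if α_i > 1, else 0.
α_i > 1 for i ∈ {3}; NE contributions (0, 0, 18), X = 18.

18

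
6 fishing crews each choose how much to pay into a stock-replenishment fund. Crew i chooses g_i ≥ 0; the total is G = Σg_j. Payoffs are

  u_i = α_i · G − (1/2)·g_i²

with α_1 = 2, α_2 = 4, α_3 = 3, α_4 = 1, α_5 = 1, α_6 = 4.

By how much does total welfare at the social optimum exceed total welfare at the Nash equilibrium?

Crew i's FOC: ∂u_i/∂g_i = α_i − g_i = 0, so g_i* = α_i.
NE contributions = (2, 4, 3, 1, 1, 4); G = 15.
W^NE = (Σα)·G − ½Σα_i² = 15² − ½·47 = 201.5.
Planner sets g_i = Σα_j = 15 for every i, so G^SO = 6·15 = 90.
W^SO = (Σα)·G^SO − ½·6·(Σα)² = (6/2)·15² = 675.
Deadweight loss = W^SO − W^NE = 473.5.

473.5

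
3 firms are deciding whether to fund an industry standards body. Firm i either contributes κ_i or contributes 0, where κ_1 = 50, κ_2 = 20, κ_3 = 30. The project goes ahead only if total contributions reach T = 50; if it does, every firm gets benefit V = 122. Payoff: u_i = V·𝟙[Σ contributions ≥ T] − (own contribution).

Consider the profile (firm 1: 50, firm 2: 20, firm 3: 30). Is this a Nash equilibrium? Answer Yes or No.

Total = 100 ≥ 50: provided.
Firm 1 (pledges 50, payoff 72): dropping to 0 → total 50, payoff 122. Profitable deviation.

No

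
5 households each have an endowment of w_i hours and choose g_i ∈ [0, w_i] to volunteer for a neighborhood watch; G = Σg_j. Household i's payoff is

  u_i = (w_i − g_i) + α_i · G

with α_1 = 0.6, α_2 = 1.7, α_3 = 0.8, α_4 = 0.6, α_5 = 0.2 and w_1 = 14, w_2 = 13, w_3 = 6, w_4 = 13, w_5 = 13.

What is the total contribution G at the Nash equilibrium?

∂u_i/∂g_i = α_i − 1, so household i contributes w_i if α_i > 1, else 0.
α_i > 1 for i ∈ {2}; NE contributions (0, 13, 0, 0, 0), G = 13.

13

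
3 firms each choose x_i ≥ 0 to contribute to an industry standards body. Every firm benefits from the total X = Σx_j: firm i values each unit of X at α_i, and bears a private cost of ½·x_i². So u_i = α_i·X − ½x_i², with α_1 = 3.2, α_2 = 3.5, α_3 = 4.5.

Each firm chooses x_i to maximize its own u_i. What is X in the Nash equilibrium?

11.2

Firm i's FOC: ∂u_i/∂x_i = α_i − x_i = 0, so x_i* = α_i.
NE contributions = (3.2, 3.5, 4.5); X = 11.2.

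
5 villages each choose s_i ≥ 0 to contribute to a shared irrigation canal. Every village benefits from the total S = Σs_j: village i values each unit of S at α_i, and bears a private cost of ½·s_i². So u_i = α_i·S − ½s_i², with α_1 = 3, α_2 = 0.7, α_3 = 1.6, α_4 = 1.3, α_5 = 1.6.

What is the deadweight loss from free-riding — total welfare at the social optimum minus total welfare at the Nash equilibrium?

109.01

Village i's FOC: ∂u_i/∂s_i = α_i − s_i = 0, so s_i* = α_i.
NE contributions = (3, 0.7, 1.6, 1.3, 1.6); S = 8.2.
W^NE = (Σα)·S − ½Σα_i² = 8.2² − ½·16.3 = 59.09.
Planner sets s_i = Σα_j = 8.2 for every i, so S^SO = 5·8.2 = 41.
W^SO = (Σα)·S^SO − ½·5·(Σα)² = (5/2)·8.2² = 168.1.
Deadweight loss = W^SO − W^NE = 109.01.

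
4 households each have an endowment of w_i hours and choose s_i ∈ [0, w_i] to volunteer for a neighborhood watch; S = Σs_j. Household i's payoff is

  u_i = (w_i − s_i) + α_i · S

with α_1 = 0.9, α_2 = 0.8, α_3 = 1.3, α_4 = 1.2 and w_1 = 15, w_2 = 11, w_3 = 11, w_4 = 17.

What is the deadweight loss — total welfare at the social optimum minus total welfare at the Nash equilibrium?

∂u_i/∂s_i = α_i − 1, so household i contributes w_i if α_i > 1, else 0.
α_i > 1 for i ∈ {3, 4}; NE contributions (0, 0, 11, 17), S = 28.
W^NE = Σw_i − S^NE + (Σα_i)·S^NE = 54 + 3.2·28 = 143.6.
Planner: ∂(Σu_j)/∂s_i = Σα_j − 1 = 3.2 > 0, so everyone contributes w_i; S^SO = 54, W^SO = 54 + 3.2·54 = 226.8.
Deadweight loss = 83.2.

83.2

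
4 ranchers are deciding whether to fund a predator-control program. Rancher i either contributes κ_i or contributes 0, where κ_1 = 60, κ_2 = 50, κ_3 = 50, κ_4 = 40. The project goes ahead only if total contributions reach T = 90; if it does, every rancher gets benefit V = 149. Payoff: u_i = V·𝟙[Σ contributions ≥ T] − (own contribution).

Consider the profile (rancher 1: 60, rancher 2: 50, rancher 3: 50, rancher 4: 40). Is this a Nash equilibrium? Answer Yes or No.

No

Total = 200 ≥ 90: provided.
Rancher 1 (pledges 60, payoff 89): dropping to 0 → total 140, payoff 149. Profitable deviation.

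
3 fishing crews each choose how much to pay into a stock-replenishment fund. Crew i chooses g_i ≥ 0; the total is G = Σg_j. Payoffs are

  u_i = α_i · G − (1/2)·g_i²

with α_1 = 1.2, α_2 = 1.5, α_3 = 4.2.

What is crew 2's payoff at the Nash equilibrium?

9.225

Crew i's FOC: ∂u_i/∂g_i = α_i − g_i = 0, so g_i* = α_i.
NE contributions = (1.2, 1.5, 4.2); G = 6.9.
u_2 = α_2·G − ½·(g_2)² = 1.5·6.9 − ½·1.5² = 9.225.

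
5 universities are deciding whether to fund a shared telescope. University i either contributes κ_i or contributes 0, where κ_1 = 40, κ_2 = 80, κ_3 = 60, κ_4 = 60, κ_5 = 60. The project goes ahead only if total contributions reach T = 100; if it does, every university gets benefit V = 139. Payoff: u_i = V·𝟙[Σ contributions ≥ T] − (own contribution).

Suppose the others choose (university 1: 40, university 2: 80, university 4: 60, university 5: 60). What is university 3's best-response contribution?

0

Others' total = 240 ≥ 100; contributing adds cost 60 for no extra benefit.
Best response: 0.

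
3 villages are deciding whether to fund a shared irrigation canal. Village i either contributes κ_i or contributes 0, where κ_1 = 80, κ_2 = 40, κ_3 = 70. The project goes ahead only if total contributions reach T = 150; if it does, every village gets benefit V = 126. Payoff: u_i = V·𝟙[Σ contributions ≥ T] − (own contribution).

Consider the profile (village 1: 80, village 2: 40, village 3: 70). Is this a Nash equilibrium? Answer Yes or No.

Total = 190 ≥ 150: provided.
Village 1 (pledges 80, payoff 46): dropping to 0 → total 110, payoff 0. No gain.
Village 2 (pledges 40, payoff 86): dropping to 0 → total 150, payoff 126. Profitable deviation.

No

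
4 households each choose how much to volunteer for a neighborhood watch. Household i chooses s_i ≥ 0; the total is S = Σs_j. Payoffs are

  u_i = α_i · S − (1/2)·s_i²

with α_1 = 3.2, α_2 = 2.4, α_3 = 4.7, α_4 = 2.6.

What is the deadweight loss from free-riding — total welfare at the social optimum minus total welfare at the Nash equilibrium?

Household i's FOC: ∂u_i/∂s_i = α_i − s_i = 0, so s_i* = α_i.
NE contributions = (3.2, 2.4, 4.7, 2.6); S = 12.9.
W^NE = (Σα)·S − ½Σα_i² = 12.9² − ½·44.85 = 143.985.
Planner sets s_i = Σα_j = 12.9 for every i, so S^SO = 4·12.9 = 51.6.
W^SO = (Σα)·S^SO − ½·4·(Σα)² = (4/2)·12.9² = 332.82.
Deadweight loss = W^SO − W^NE = 188.835.

188.835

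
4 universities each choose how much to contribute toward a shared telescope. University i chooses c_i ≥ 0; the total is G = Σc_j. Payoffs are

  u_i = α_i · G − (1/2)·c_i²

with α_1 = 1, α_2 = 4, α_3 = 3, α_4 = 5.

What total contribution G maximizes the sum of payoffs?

Planner FOC: ∂(Σu_j)/∂c_i = (Σα_j) − c_i = 0, so c_i^SO = Σα_j = 13 for every i; G^SO = 52.

52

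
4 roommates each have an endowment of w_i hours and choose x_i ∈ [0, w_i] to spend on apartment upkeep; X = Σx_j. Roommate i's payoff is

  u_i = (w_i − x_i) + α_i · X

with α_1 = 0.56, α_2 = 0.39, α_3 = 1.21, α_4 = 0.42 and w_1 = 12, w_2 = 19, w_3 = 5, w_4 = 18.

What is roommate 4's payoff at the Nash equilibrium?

20.1

∂u_i/∂x_i = α_i − 1, so roommate i contributes w_i if α_i > 1, else 0.
α_i > 1 for i ∈ {3}; NE contributions (0, 0, 5, 0), X = 5.
u_4 = (18 − 0) + 0.42·5 = 20.1.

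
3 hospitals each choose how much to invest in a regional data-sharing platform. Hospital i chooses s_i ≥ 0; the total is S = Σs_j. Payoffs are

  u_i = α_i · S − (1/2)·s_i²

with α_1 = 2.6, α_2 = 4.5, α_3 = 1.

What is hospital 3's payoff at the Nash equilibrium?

7.6

Hospital i's FOC: ∂u_i/∂s_i = α_i − s_i = 0, so s_i* = α_i.
NE contributions = (2.6, 4.5, 1); S = 8.1.
u_3 = α_3·S − ½·(s_3)² = 1·8.1 − ½·1² = 7.6.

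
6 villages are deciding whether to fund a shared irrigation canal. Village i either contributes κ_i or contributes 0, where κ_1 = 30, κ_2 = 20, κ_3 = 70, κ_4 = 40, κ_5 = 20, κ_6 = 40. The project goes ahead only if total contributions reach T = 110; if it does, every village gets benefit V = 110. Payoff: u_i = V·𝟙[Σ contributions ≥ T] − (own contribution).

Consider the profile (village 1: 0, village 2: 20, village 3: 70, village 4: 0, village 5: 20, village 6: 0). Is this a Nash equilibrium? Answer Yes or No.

Yes

Total = 110 ≥ 110: provided.
Village 1 (pledges 0, payoff 110): pledging 30 → total 140, payoff 80. No gain.
Village 2 (pledges 20, payoff 90): dropping to 0 → total 90, payoff 0. No gain.
Village 3 (pledges 70, payoff 40): dropping to 0 → total 40, payoff 0. No gain.
Village 4 (pledges 0, payoff 110): pledging 40 → total 150, payoff 70. No gain.
Village 5 (pledges 20, payoff 90): dropping to 0 → total 90, payoff 0. No gain.
Village 6 (pledges 0, payoff 110): pledging 40 → total 150, payoff 70. No gain.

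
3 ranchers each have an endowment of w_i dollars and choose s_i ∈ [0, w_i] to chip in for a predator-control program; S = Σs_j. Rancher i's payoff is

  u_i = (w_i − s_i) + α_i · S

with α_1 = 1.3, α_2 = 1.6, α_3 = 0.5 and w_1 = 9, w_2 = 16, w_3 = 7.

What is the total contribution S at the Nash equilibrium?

∂u_i/∂s_i = α_i − 1, so rancher i contributes w_i if α_i > 1, else 0.
α_i > 1 for i ∈ {1, 2}; NE contributions (9, 16, 0), S = 25.

25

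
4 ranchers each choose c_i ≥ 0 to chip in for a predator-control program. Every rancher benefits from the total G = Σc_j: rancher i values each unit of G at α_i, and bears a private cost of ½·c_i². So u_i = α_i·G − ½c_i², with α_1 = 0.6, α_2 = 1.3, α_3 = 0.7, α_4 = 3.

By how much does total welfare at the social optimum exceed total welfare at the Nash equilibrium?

Rancher i's FOC: ∂u_i/∂c_i = α_i − c_i = 0, so c_i* = α_i.
NE contributions = (0.6, 1.3, 0.7, 3); G = 5.6.
W^NE = (Σα)·G − ½Σα_i² = 5.6² − ½·11.54 = 25.59.
Planner sets c_i = Σα_j = 5.6 for every i, so G^SO = 4·5.6 = 22.4.
W^SO = (Σα)·G^SO − ½·4·(Σα)² = (4/2)·5.6² = 62.72.
Deadweight loss = W^SO − W^NE = 37.13.

37.13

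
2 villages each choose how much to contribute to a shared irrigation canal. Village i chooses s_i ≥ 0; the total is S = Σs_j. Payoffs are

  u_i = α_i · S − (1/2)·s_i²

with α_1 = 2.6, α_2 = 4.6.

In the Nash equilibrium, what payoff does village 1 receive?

Village i's FOC: ∂u_i/∂s_i = α_i − s_i = 0, so s_i* = α_i.
NE contributions = (2.6, 4.6); S = 7.2.
u_1 = α_1·S − ½·(s_1)² = 2.6·7.2 − ½·2.6² = 15.34.

15.34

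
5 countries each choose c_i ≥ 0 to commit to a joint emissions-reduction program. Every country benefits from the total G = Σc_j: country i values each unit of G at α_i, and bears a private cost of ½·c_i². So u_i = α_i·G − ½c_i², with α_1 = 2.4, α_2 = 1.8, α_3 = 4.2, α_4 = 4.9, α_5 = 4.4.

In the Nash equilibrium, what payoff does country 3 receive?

65.52

Country i's FOC: ∂u_i/∂c_i = α_i − c_i = 0, so c_i* = α_i.
NE contributions = (2.4, 1.8, 4.2, 4.9, 4.4); G = 17.7.
u_3 = α_3·G − ½·(c_3)² = 4.2·17.7 − ½·4.2² = 65.52.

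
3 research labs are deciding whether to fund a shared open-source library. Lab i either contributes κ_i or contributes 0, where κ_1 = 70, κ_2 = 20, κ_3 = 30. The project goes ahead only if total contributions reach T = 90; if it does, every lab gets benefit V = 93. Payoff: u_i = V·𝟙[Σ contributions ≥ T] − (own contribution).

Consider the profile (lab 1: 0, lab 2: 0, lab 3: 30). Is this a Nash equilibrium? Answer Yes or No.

No

Total = 30 < 90: not provided.
Lab 1 (pledges 0, payoff 0): pledging 70 → total 100, payoff 23. Profitable deviation.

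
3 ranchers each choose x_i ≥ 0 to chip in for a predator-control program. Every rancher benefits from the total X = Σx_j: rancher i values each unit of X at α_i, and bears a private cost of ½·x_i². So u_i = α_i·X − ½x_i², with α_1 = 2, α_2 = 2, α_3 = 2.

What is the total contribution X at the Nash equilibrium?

6

Rancher i's FOC: ∂u_i/∂x_i = α_i − x_i = 0, so x_i* = α_i.
NE contributions = (2, 2, 2); X = 6.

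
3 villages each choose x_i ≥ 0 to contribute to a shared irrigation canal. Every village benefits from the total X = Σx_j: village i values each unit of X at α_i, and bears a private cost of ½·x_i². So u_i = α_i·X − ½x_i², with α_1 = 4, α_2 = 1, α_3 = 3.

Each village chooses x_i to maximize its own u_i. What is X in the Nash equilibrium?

Village i's FOC: ∂u_i/∂x_i = α_i − x_i = 0, so x_i* = α_i.
NE contributions = (4, 1, 3); X = 8.

8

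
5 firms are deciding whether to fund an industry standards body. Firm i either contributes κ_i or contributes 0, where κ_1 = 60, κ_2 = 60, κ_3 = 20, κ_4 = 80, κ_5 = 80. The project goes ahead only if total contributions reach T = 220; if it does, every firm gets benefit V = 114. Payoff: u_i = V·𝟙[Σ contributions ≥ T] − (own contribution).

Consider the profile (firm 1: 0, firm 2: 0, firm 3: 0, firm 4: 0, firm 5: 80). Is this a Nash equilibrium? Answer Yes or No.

No

Total = 80 < 220: not provided.
Firm 1 (pledges 0, payoff 0): pledging 60 → total 140, payoff -60. No gain.
Firm 2 (pledges 0, payoff 0): pledging 60 → total 140, payoff -60. No gain.
Firm 3 (pledges 0, payoff 0): pledging 20 → total 100, payoff -20. No gain.
Firm 4 (pledges 0, payoff 0): pledging 80 → total 160, payoff -80. No gain.
Firm 5 (pledges 80, payoff -80): dropping to 0 → total 0, payoff 0. Profitable deviation.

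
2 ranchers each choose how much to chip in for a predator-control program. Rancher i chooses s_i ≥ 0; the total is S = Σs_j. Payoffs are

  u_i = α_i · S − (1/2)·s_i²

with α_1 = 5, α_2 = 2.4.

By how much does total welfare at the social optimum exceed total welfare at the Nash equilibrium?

15.38

Rancher i's FOC: ∂u_i/∂s_i = α_i − s_i = 0, so s_i* = α_i.
NE contributions = (5, 2.4); S = 7.4.
W^NE = (Σα)·S − ½Σα_i² = 7.4² − ½·30.76 = 39.38.
Planner sets s_i = Σα_j = 7.4 for every i, so S^SO = 2·7.4 = 14.8.
W^SO = (Σα)·S^SO − ½·2·(Σα)² = (2/2)·7.4² = 54.76.
Deadweight loss = W^SO − W^NE = 15.38.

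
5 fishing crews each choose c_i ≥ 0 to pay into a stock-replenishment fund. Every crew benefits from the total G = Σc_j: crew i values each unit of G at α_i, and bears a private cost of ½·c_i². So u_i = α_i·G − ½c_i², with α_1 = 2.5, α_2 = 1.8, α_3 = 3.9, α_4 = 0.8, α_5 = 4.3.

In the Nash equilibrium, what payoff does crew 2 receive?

22.32

Crew i's FOC: ∂u_i/∂c_i = α_i − c_i = 0, so c_i* = α_i.
NE contributions = (2.5, 1.8, 3.9, 0.8, 4.3); G = 13.3.
u_2 = α_2·G − ½·(c_2)² = 1.8·13.3 − ½·1.8² = 22.32.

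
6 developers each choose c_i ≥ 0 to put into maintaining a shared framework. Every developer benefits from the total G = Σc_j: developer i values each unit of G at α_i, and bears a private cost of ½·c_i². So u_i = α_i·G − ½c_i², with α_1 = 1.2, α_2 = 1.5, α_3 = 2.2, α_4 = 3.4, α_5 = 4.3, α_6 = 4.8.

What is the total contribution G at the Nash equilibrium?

Developer i's FOC: ∂u_i/∂c_i = α_i − c_i = 0, so c_i* = α_i.
NE contributions = (1.2, 1.5, 2.2, 3.4, 4.3, 4.8); G = 17.4.

17.4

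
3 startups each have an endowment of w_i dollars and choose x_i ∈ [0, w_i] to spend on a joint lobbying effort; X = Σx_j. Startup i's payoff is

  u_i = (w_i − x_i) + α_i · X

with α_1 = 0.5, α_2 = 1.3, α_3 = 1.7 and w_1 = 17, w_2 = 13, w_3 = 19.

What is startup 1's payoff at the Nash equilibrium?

33

∂u_i/∂x_i = α_i − 1, so startup i contributes w_i if α_i > 1, else 0.
α_i > 1 for i ∈ {2, 3}; NE contributions (0, 13, 19), X = 32.
u_1 = (17 − 0) + 0.5·32 = 33.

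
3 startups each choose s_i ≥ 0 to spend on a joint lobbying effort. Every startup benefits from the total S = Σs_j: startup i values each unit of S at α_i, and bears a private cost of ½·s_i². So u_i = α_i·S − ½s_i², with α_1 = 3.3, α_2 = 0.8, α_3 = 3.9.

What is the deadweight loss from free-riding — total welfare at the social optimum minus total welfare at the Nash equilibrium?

45.37

Startup i's FOC: ∂u_i/∂s_i = α_i − s_i = 0, so s_i* = α_i.
NE contributions = (3.3, 0.8, 3.9); S = 8.
W^NE = (Σα)·S − ½Σα_i² = 8² − ½·26.74 = 50.63.
Planner sets s_i = Σα_j = 8 for every i, so S^SO = 3·8 = 24.
W^SO = (Σα)·S^SO − ½·3·(Σα)² = (3/2)·8² = 96.
Deadweight loss = W^SO − W^NE = 45.37.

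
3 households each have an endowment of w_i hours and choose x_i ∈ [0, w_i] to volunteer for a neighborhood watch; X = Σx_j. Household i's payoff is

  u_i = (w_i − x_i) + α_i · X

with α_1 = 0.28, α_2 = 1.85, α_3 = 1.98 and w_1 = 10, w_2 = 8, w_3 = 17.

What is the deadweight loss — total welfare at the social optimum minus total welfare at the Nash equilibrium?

31.1

∂u_i/∂x_i = α_i − 1, so household i contributes w_i if α_i > 1, else 0.
α_i > 1 for i ∈ {2, 3}; NE contributions (0, 8, 17), X = 25.
W^NE = Σw_i − X^NE + (Σα_i)·X^NE = 35 + 3.11·25 = 112.75.
Planner: ∂(Σu_j)/∂x_i = Σα_j − 1 = 3.11 > 0, so everyone contributes w_i; X^SO = 35, W^SO = 35 + 3.11·35 = 143.85.
Deadweight loss = 31.1.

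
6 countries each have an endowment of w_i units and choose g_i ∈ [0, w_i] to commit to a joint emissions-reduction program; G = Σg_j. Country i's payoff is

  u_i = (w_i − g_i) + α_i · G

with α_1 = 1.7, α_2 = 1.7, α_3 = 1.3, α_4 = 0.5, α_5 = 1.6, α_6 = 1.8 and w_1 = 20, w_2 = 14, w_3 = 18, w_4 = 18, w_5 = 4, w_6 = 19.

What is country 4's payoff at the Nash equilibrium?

∂u_i/∂g_i = α_i − 1, so country i contributes w_i if α_i > 1, else 0.
α_i > 1 for i ∈ {1, 2, 3, 5, 6}; NE contributions (20, 14, 18, 0, 4, 19), G = 75.
u_4 = (18 − 0) + 0.5·75 = 55.5.

55.5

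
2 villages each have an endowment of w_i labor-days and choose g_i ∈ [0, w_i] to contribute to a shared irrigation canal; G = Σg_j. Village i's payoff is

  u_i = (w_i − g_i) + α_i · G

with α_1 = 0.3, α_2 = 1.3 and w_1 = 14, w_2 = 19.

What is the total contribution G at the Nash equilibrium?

19

∂u_i/∂g_i = α_i − 1, so village i contributes w_i if α_i > 1, else 0.
α_i > 1 for i ∈ {2}; NE contributions (0, 19), G = 19.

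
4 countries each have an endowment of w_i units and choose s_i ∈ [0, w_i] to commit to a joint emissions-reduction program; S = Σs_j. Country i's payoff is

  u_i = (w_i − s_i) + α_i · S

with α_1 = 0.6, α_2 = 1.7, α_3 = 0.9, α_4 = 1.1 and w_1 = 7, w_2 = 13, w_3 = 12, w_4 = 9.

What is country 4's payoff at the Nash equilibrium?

24.2

∂u_i/∂s_i = α_i − 1, so country i contributes w_i if α_i > 1, else 0.
α_i > 1 for i ∈ {2, 4}; NE contributions (0, 13, 0, 9), S = 22.
u_4 = (9 − 9) + 1.1·22 = 24.2.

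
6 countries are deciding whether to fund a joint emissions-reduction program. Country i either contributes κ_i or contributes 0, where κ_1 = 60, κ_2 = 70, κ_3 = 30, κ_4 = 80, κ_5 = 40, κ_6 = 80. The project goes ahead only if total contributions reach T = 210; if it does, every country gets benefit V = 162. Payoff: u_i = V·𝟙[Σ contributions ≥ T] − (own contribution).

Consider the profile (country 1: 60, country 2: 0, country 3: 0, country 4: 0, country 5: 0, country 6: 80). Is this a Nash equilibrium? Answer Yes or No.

Total = 140 < 210: not provided.
Country 1 (pledges 60, payoff -60): dropping to 0 → total 80, payoff 0. Profitable deviation.

No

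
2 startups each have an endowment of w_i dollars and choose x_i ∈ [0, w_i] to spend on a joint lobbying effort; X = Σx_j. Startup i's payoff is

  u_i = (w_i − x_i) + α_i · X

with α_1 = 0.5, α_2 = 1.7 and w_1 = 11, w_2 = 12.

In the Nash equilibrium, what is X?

12

∂u_i/∂x_i = α_i − 1, so startup i contributes w_i if α_i > 1, else 0.
α_i > 1 for i ∈ {2}; NE contributions (0, 12), X = 12.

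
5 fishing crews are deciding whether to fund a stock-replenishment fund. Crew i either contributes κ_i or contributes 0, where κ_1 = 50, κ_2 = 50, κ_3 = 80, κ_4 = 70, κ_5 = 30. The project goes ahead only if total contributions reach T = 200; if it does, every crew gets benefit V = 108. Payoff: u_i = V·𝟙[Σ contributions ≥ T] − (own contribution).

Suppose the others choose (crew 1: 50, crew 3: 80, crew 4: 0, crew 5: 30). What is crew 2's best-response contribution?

50

Others' total = 160. Contributing 50 brings total to 210 ≥ 200: gain V − κ_2 = 58.
Best response: 50.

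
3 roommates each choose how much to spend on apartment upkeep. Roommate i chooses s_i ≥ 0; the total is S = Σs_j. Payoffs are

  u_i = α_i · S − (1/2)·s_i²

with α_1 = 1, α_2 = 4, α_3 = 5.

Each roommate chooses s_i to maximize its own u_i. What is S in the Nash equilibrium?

10

Roommate i's FOC: ∂u_i/∂s_i = α_i − s_i = 0, so s_i* = α_i.
NE contributions = (1, 4, 5); S = 10.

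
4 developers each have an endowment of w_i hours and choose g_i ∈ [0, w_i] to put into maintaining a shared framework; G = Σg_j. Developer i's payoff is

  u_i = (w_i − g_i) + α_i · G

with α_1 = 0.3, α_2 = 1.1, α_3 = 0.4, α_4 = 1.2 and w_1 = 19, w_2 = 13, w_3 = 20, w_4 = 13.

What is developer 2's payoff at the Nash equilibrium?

∂u_i/∂g_i = α_i − 1, so developer i contributes w_i if α_i > 1, else 0.
α_i > 1 for i ∈ {2, 4}; NE contributions (0, 13, 0, 13), G = 26.
u_2 = (13 − 13) + 1.1·26 = 28.6.

28.6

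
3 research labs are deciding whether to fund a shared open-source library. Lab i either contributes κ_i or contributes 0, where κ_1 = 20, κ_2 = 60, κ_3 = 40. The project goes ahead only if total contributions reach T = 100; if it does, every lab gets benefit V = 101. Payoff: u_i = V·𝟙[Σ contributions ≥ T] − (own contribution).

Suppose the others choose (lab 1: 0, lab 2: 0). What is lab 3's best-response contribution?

Others' total = 0. Even contributing 40 gives 40 < 100: no benefit either way.
Best response: 0.

0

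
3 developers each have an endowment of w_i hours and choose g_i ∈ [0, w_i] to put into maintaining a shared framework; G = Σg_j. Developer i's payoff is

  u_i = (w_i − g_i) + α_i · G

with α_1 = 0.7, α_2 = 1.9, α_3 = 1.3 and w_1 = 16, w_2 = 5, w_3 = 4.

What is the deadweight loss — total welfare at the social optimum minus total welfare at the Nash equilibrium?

∂u_i/∂g_i = α_i − 1, so developer i contributes w_i if α_i > 1, else 0.
α_i > 1 for i ∈ {2, 3}; NE contributions (0, 5, 4), G = 9.
W^NE = Σw_i − G^NE + (Σα_i)·G^NE = 25 + 2.9·9 = 51.1.
Planner: ∂(Σu_j)/∂g_i = Σα_j − 1 = 2.9 > 0, so everyone contributes w_i; G^SO = 25, W^SO = 25 + 2.9·25 = 97.5.
Deadweight loss = 46.4.

46.4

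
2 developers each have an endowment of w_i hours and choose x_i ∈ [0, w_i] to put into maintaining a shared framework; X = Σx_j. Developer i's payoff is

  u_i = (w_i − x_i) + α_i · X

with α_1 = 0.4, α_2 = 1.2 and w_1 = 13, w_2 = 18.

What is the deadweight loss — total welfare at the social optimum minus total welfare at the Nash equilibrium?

7.8

∂u_i/∂x_i = α_i − 1, so developer i contributes w_i if α_i > 1, else 0.
α_i > 1 for i ∈ {2}; NE contributions (0, 18), X = 18.
W^NE = Σw_i − X^NE + (Σα_i)·X^NE = 31 + 0.6·18 = 41.8.
Planner: ∂(Σu_j)/∂x_i = Σα_j − 1 = 0.6 > 0, so everyone contributes w_i; X^SO = 31, W^SO = 31 + 0.6·31 = 49.6.
Deadweight loss = 7.8.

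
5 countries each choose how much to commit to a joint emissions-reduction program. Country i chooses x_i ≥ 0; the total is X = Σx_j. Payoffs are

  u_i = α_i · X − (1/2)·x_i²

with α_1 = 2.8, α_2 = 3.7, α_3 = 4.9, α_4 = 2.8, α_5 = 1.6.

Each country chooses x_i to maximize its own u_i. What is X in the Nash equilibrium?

Country i's FOC: ∂u_i/∂x_i = α_i − x_i = 0, so x_i* = α_i.
NE contributions = (2.8, 3.7, 4.9, 2.8, 1.6); X = 15.8.

15.8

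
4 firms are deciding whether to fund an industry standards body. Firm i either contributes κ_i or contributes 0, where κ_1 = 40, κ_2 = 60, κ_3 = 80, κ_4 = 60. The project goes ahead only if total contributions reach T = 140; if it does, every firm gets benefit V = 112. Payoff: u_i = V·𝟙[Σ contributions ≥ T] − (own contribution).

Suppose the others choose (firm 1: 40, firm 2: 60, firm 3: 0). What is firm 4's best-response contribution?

Others' total = 100. Contributing 60 brings total to 160 ≥ 140: gain V − κ_4 = 52.
Best response: 60.

60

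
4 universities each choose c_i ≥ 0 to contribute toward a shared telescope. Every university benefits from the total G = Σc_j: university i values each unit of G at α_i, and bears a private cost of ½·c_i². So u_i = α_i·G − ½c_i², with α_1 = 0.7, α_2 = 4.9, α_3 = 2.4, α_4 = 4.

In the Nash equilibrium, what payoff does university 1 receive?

University i's FOC: ∂u_i/∂c_i = α_i − c_i = 0, so c_i* = α_i.
NE contributions = (0.7, 4.9, 2.4, 4); G = 12.
u_1 = α_1·G − ½·(c_1)² = 0.7·12 − ½·0.7² = 8.155.

8.155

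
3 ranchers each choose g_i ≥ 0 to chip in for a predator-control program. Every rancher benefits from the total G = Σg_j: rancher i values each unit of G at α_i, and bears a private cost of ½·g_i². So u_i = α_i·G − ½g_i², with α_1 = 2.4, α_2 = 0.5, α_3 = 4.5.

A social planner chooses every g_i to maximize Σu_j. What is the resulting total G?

Planner FOC: ∂(Σu_j)/∂g_i = (Σα_j) − g_i = 0, so g_i^SO = Σα_j = 7.4 for every i; G^SO = 22.2.

22.2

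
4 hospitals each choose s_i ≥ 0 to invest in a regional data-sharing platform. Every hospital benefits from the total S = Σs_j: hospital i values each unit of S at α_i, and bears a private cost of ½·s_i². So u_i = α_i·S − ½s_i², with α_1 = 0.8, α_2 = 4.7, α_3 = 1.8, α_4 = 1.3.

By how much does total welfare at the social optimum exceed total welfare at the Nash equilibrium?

Hospital i's FOC: ∂u_i/∂s_i = α_i − s_i = 0, so s_i* = α_i.
NE contributions = (0.8, 4.7, 1.8, 1.3); S = 8.6.
W^NE = (Σα)·S − ½Σα_i² = 8.6² − ½·27.66 = 60.13.
Planner sets s_i = Σα_j = 8.6 for every i, so S^SO = 4·8.6 = 34.4.
W^SO = (Σα)·S^SO − ½·4·(Σα)² = (4/2)·8.6² = 147.92.
Deadweight loss = W^SO − W^NE = 87.79.

87.79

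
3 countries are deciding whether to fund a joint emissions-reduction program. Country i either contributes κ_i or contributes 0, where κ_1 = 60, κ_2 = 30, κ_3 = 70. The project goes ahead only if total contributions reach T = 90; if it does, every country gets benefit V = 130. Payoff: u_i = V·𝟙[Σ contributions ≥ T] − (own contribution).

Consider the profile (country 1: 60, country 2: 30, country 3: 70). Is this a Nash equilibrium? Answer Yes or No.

Total = 160 ≥ 90: provided.
Country 1 (pledges 60, payoff 70): dropping to 0 → total 100, payoff 130. Profitable deviation.

No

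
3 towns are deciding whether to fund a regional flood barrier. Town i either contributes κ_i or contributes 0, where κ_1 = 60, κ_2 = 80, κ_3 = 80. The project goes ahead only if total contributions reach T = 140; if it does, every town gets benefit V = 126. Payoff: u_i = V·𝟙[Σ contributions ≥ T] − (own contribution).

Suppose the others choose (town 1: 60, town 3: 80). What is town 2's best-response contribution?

Others' total = 140 ≥ 140; contributing adds cost 80 for no extra benefit.
Best response: 0.

0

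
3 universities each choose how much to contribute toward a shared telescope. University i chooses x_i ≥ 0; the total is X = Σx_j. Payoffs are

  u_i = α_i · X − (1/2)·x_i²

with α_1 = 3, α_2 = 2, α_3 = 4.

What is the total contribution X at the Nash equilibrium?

9

University i's FOC: ∂u_i/∂x_i = α_i − x_i = 0, so x_i* = α_i.
NE contributions = (3, 2, 4); X = 9.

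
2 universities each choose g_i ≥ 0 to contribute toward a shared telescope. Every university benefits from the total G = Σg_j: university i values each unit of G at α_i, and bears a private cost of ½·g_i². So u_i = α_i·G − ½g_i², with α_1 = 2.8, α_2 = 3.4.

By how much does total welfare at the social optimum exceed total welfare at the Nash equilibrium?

9.7

University i's FOC: ∂u_i/∂g_i = α_i − g_i = 0, so g_i* = α_i.
NE contributions = (2.8, 3.4); G = 6.2.
W^NE = (Σα)·G − ½Σα_i² = 6.2² − ½·19.4 = 28.74.
Planner sets g_i = Σα_j = 6.2 for every i, so G^SO = 2·6.2 = 12.4.
W^SO = (Σα)·G^SO − ½·2·(Σα)² = (2/2)·6.2² = 38.44.
Deadweight loss = W^SO − W^NE = 9.7.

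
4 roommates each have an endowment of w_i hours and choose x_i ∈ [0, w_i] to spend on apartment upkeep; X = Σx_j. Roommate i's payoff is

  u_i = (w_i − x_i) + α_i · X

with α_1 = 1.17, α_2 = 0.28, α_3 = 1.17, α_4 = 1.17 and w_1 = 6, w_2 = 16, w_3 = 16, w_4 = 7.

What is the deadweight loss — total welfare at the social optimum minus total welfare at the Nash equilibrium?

∂u_i/∂x_i = α_i − 1, so roommate i contributes w_i if α_i > 1, else 0.
α_i > 1 for i ∈ {1, 3, 4}; NE contributions (6, 0, 16, 7), X = 29.
W^NE = Σw_i − X^NE + (Σα_i)·X^NE = 45 + 2.79·29 = 125.91.
Planner: ∂(Σu_j)/∂x_i = Σα_j − 1 = 2.79 > 0, so everyone contributes w_i; X^SO = 45, W^SO = 45 + 2.79·45 = 170.55.
Deadweight loss = 44.64.

44.64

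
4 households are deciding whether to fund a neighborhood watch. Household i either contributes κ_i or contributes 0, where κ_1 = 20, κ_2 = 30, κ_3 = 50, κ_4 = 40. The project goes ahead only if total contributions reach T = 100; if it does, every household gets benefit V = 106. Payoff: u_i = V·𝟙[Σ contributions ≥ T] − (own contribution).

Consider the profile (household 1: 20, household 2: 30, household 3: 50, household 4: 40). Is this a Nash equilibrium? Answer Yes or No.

No

Total = 140 ≥ 100: provided.
Household 1 (pledges 20, payoff 86): dropping to 0 → total 120, payoff 106. Profitable deviation.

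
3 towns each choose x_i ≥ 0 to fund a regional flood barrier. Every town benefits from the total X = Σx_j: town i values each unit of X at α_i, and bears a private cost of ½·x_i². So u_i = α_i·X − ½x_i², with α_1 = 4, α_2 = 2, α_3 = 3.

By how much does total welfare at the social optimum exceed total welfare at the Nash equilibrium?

55

Town i's FOC: ∂u_i/∂x_i = α_i − x_i = 0, so x_i* = α_i.
NE contributions = (4, 2, 3); X = 9.
W^NE = (Σα)·X − ½Σα_i² = 9² − ½·29 = 66.5.
Planner sets x_i = Σα_j = 9 for every i, so X^SO = 3·9 = 27.
W^SO = (Σα)·X^SO − ½·3·(Σα)² = (3/2)·9² = 121.5.
Deadweight loss = W^SO − W^NE = 55.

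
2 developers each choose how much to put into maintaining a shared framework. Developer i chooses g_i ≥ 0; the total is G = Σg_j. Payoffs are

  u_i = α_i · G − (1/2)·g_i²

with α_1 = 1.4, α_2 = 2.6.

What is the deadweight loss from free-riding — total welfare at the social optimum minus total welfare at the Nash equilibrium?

4.36

Developer i's FOC: ∂u_i/∂g_i = α_i − g_i = 0, so g_i* = α_i.
NE contributions = (1.4, 2.6); G = 4.
W^NE = (Σα)·G − ½Σα_i² = 4² − ½·8.72 = 11.64.
Planner sets g_i = Σα_j = 4 for every i, so G^SO = 2·4 = 8.
W^SO = (Σα)·G^SO − ½·2·(Σα)² = (2/2)·4² = 16.
Deadweight loss = W^SO − W^NE = 4.36.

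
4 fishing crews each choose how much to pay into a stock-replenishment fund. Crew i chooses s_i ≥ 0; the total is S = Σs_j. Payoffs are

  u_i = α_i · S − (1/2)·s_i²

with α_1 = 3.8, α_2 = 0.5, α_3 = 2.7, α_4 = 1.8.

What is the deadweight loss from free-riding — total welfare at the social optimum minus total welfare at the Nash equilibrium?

90.05

Crew i's FOC: ∂u_i/∂s_i = α_i − s_i = 0, so s_i* = α_i.
NE contributions = (3.8, 0.5, 2.7, 1.8); S = 8.8.
W^NE = (Σα)·S − ½Σα_i² = 8.8² − ½·25.22 = 64.83.
Planner sets s_i = Σα_j = 8.8 for every i, so S^SO = 4·8.8 = 35.2.
W^SO = (Σα)·S^SO − ½·4·(Σα)² = (4/2)·8.8² = 154.88.
Deadweight loss = W^SO − W^NE = 90.05.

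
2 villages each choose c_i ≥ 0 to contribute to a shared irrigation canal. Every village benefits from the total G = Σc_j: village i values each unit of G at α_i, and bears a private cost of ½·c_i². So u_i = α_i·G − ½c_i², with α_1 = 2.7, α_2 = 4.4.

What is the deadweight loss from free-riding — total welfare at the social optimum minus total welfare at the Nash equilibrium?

Village i's FOC: ∂u_i/∂c_i = α_i − c_i = 0, so c_i* = α_i.
NE contributions = (2.7, 4.4); G = 7.1.
W^NE = (Σα)·G − ½Σα_i² = 7.1² − ½·26.65 = 37.085.
Planner sets c_i = Σα_j = 7.1 for every i, so G^SO = 2·7.1 = 14.2.
W^SO = (Σα)·G^SO − ½·2·(Σα)² = (2/2)·7.1² = 50.41.
Deadweight loss = W^SO − W^NE = 13.325.

13.325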